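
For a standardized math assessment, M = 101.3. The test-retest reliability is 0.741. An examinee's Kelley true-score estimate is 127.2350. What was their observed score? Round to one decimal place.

T̂ = ρX + (1 − ρ)μ  ⇒  X = (T̂ − (1 − ρ)μ) / ρ
X = (127.2350 − 0.259 × 101.3) / 0.741 = (127.2350 − 26.2367) / 0.741 = 100.9983 / 0.741 = 136.300

136.3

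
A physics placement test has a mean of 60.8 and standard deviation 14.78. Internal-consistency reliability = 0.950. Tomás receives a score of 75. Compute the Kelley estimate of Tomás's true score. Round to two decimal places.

74.29

T̂ = ρX + (1 − ρ)μ
  = 0.950 × 75 + 0.050 × 60.8
  = 71.250 + 3.0400
  = 74.290
  ≈ 74.29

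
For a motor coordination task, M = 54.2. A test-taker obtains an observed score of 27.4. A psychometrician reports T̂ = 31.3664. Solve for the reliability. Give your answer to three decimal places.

0.852

T̂ = ρX + (1 − ρ)μ  ⇒  T̂ − μ = ρ(X − μ)
ρ = (T̂ − μ)/(X − μ) = (31.3664 − 54.2) / (27.4 − 54.2) = -22.8336 / -26.8 = 0.85200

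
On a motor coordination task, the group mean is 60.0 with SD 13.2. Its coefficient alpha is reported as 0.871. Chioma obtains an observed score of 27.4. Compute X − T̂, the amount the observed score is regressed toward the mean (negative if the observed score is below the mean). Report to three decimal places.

T̂ = ρX + (1 − ρ)μ
  = 0.871 × 27.4 + 0.129 × 60.0
  = 23.8654 + 7.7400
  = 31.60540
  ≈ 31.6054
X − T̂ = 27.4 − 31.6054 = -4.2054 → -4.205

-4.205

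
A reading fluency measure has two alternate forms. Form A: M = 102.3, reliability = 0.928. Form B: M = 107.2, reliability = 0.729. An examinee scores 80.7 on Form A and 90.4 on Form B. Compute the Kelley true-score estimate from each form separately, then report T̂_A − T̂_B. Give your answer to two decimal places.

-12.70

T̂_A = 0.928(80.7) + 0.072(102.3) = 82.2552
T̂_B = 0.729(90.4) + 0.271(107.2) = 94.9528
T̂_A − T̂_B = -12.6976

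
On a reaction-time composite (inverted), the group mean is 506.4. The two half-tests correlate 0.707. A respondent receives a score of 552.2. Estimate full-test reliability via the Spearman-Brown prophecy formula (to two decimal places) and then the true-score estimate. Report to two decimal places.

Spearman-Brown: ρ = 2r/(1 + r) = 2(0.707)/(1 + 0.707) = 1.4140/1.707 = 0.8284 → 0.83
T̂ = 0.83(552.2) + 0.17(506.4) = 458.326 + 86.088 = 544.414 → 544.41

544.41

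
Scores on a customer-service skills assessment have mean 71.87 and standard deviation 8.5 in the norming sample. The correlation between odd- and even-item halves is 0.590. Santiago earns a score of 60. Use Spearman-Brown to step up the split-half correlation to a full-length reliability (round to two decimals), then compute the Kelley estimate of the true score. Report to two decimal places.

63.09

Spearman-Brown: ρ = 2r/(1 + r) = 2(0.590)/(1 + 0.590) = 1.1800/1.590 = 0.7421 → 0.74
T̂ = ρX + (1 − ρ)μ
  = 0.74 × 60 + 0.26 × 71.87
  = 44.40 + 18.6862
  = 63.086
  ≈ 63.09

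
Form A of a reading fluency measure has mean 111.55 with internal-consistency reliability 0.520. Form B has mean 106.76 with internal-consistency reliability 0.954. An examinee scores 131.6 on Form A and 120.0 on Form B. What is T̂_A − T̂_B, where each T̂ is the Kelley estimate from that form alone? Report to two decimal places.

2.59

T̂_A = 0.520(131.6) + 0.480(111.55) = 121.9760
T̂_B = 0.954(120.0) + 0.046(106.76) = 119.3910
T̂_A − T̂_B = 2.5850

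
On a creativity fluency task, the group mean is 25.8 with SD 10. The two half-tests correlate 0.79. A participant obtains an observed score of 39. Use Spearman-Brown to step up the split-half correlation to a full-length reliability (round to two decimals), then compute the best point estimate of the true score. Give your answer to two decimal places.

37.42

Spearman-Brown: ρ = 2r/(1 + r) = 2(0.79)/(1 + 0.79) = 1.580/1.79 = 0.8827 → 0.88
Kelley's formula gives T̂ = 0.88·39 + 0.12·25.8 = 34.32 + 3.096 = 37.416.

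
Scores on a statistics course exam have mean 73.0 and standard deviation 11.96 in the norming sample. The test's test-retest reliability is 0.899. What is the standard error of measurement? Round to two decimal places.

3.80

SEM = SD · √(1 − ρ) = 11.96 × √0.101 = 11.96 × 0.3178 = 3.801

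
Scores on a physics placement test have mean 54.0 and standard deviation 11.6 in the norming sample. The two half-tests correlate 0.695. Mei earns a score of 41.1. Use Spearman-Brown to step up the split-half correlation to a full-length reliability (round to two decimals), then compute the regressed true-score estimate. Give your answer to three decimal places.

Spearman-Brown: ρ = 2r/(1 + r) = 2(0.695)/(1 + 0.695) = 1.3900/1.695 = 0.8201 → 0.82
Weight the observed score by reliability and the mean by (1 − reliability): T̂ = 0.82·41.1 + 0.18·54.0 = 33.702 + 9.720 = 43.4220.

43.422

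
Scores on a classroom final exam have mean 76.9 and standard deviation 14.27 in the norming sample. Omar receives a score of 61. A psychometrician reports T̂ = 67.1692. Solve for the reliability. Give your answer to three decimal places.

0.612

T̂ = ρX + (1 − ρ)μ  ⇒  T̂ − μ = ρ(X − μ)
ρ = (T̂ − μ)/(X − μ) = (67.1692 − 76.9) / (61 − 76.9) = -9.7308 / -15.9 = 0.61200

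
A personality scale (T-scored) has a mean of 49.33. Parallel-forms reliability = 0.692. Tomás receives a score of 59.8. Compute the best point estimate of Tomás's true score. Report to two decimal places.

56.58

Kelley's formula gives T̂ = 0.692·59.8 + 0.308·49.33 = 41.3816 + 15.19364 = 56.575.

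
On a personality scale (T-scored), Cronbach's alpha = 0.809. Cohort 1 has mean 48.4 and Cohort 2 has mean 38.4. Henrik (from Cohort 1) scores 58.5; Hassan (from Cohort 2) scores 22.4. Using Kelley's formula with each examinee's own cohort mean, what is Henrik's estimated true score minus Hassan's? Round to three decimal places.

31.115

T̂_Henrik = 0.809(58.5) + 0.191(48.4) = 56.57090
T̂_Hassan = 0.809(22.4) + 0.191(38.4) = 25.45600
Difference = 56.57090 − 25.45600 = 31.11490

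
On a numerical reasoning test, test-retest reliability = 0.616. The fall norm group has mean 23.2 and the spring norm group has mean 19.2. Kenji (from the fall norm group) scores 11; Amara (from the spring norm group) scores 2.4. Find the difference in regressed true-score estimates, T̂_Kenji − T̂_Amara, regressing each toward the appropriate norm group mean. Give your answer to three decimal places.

6.834

T̂_Kenji = 0.616(11) + 0.384(23.2) = 15.68480
T̂_Amara = 0.616(2.4) + 0.384(19.2) = 8.85120
Difference = 15.68480 − 8.85120 = 6.83360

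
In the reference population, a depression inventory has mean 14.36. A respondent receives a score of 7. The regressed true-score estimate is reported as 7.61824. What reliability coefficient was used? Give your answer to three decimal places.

T̂ = ρX + (1 − ρ)μ  ⇒  T̂ − μ = ρ(X − μ)
ρ = (T̂ − μ)/(X − μ) = (7.61824 − 14.36) / (7 − 14.36) = -6.74176 / -7.36 = 0.91600

0.916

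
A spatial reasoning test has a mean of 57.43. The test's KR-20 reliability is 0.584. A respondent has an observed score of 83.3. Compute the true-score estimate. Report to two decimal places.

72.54

T̂ = 0.584(83.3) + 0.416(57.43) = 48.6472 + 23.89088 = 72.538 → 72.54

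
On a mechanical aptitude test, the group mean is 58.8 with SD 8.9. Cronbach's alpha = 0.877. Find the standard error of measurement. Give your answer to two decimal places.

3.12

SEM = SD · √(1 − ρ) = 8.9 × √0.123 = 8.9 × 0.3507 = 3.121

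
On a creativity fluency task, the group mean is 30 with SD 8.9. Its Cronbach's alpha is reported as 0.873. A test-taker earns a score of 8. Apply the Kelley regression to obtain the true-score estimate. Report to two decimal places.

Regress the observed score toward the mean by the unreliability: T̂ = 0.873·8 + 0.127·30 = 6.984 + 3.810 = 10.794.

10.79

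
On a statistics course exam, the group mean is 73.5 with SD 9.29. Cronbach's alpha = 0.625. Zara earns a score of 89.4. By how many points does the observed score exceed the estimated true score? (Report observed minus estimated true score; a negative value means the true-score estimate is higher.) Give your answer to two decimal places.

Kelley's formula gives T̂ = 0.625·89.4 + 0.375·73.5 = 55.8750 + 27.5625 = 83.4375.
X − T̂ = 89.4 − 83.438 = 5.963 → 5.96

5.96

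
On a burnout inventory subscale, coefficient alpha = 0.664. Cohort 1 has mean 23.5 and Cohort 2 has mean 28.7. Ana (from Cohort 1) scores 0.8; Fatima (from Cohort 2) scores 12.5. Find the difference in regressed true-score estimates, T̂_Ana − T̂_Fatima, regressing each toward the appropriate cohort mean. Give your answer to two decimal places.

-9.52

T̂_Ana = 0.664(0.8) + 0.336(23.5) = 8.4272
T̂_Fatima = 0.664(12.5) + 0.336(28.7) = 17.9432
Difference = 8.4272 − 17.9432 = -9.5160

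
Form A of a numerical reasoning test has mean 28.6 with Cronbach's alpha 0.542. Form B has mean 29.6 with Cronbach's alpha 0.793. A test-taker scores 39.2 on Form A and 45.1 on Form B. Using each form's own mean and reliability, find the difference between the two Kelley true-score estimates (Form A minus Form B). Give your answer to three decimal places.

T̂_A = 0.542(39.2) + 0.458(28.6) = 34.34520
T̂_B = 0.793(45.1) + 0.207(29.6) = 41.89150
T̂_A − T̂_B = -7.54630

-7.546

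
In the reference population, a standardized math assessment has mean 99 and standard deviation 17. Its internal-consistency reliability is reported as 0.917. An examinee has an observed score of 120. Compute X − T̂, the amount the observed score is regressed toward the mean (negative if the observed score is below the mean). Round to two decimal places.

T̂ = 0.917(120) + 0.083(99) = 110.040 + 8.217 = 118.2570 → 118.257
X − T̂ = 120 − 118.257 = 1.743 → 1.74

1.74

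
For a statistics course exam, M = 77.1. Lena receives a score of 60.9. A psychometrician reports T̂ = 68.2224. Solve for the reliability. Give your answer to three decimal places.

T̂ = ρX + (1 − ρ)μ  ⇒  T̂ − μ = ρ(X − μ)
ρ = (T̂ − μ)/(X − μ) = (68.2224 − 77.1) / (60.9 − 77.1) = -8.8776 / -16.2 = 0.54800

0.548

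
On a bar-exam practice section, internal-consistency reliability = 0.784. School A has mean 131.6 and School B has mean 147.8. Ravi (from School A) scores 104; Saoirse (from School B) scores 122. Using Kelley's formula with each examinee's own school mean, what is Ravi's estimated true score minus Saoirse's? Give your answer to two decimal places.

T̂_Ravi = 0.784(104) + 0.216(131.6) = 109.9616
T̂_Saoirse = 0.784(122) + 0.216(147.8) = 127.5728
Difference = 109.9616 − 127.5728 = -17.6112

-17.61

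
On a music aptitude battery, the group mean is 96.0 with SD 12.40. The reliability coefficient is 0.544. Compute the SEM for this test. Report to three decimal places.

8.373

SEM = SD · √(1 − ρ) = 12.40 × √0.456 = 12.40 × 0.6753 = 8.3734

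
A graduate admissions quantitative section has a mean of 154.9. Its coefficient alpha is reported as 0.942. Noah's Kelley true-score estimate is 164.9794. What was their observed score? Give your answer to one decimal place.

165.6

T̂ = ρX + (1 − ρ)μ  ⇒  X = (T̂ − (1 − ρ)μ) / ρ
X = (164.9794 − 0.058 × 154.9) / 0.942 = (164.9794 − 8.9842) / 0.942 = 155.9952 / 0.942 = 165.600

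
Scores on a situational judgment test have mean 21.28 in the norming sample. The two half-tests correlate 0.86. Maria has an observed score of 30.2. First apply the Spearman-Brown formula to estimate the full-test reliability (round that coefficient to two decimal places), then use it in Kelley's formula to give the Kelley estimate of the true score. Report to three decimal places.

Spearman-Brown: ρ = 2r/(1 + r) = 2(0.86)/(1 + 0.86) = 1.720/1.86 = 0.9247 → 0.92
T̂ = 0.92(30.2) + 0.08(21.28) = 27.784 + 1.7024 = 29.4864 → 29.486

29.486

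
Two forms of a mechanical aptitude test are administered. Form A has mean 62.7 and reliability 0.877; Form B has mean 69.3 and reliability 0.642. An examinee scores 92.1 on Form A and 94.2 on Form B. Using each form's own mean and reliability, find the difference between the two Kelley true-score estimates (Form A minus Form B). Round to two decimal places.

3.20

T̂_A = 0.877(92.1) + 0.123(62.7) = 88.4838
T̂_B = 0.642(94.2) + 0.358(69.3) = 85.2858
T̂_A − T̂_B = 3.1980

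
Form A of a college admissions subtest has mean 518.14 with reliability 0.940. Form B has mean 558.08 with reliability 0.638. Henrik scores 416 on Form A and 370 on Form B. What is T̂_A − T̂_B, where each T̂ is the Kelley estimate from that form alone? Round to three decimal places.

-15.957

T̂_A = 0.940(416) + 0.060(518.14) = 422.12840
T̂_B = 0.638(370) + 0.362(558.08) = 438.08496
T̂_A − T̂_B = -15.95656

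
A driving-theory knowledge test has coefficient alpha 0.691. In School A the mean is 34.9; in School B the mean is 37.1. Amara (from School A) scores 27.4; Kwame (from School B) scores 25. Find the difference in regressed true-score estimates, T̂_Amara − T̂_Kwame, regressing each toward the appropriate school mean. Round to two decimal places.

T̂_Amara = 0.691(27.4) + 0.309(34.9) = 29.7175
T̂_Kwame = 0.691(25) + 0.309(37.1) = 28.7389
Difference = 29.7175 − 28.7389 = 0.9786

0.98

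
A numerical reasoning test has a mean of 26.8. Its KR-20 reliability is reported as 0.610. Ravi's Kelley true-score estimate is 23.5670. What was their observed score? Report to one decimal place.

T̂ = ρX + (1 − ρ)μ  ⇒  X = (T̂ − (1 − ρ)μ) / ρ
X = (23.5670 − 0.390 × 26.8) / 0.610 = (23.5670 − 10.4520) / 0.610 = 13.1150 / 0.610 = 21.500

21.5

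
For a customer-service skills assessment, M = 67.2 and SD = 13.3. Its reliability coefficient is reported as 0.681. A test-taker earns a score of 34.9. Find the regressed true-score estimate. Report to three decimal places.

45.204

Weight the observed score by reliability and the mean by (1 − reliability): T̂ = 0.681·34.9 + 0.319·67.2 = 23.7669 + 21.4368 = 45.2037.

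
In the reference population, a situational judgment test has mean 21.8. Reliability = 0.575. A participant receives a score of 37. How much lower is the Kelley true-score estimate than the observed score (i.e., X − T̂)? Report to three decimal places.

T̂ = 0.575(37) + 0.425(21.8) = 21.275 + 9.2650 = 30.54000 → 30.5400
X − T̂ = 37 − 30.5400 = 6.4600 → 6.460

6.460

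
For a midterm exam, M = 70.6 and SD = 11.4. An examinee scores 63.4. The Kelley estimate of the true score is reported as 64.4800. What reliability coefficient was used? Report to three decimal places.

0.850

T̂ = ρX + (1 − ρ)μ  ⇒  T̂ − μ = ρ(X − μ)
ρ = (T̂ − μ)/(X − μ) = (64.4800 − 70.6) / (63.4 − 70.6) = -6.1200 / -7.2 = 0.85000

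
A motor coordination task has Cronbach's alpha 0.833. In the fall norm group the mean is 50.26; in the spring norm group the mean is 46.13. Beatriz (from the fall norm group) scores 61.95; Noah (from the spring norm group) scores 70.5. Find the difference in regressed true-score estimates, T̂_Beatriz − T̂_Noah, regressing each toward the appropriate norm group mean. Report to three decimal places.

T̂_Beatriz = 0.833(61.95) + 0.167(50.26) = 59.99777
T̂_Noah = 0.833(70.5) + 0.167(46.13) = 66.43021
Difference = 59.99777 − 66.43021 = -6.43244

-6.432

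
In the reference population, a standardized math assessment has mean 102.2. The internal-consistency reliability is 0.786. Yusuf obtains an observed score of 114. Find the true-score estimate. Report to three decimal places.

111.475

T̂ = 0.786(114) + 0.214(102.2) = 89.604 + 21.8708 = 111.4748 → 111.475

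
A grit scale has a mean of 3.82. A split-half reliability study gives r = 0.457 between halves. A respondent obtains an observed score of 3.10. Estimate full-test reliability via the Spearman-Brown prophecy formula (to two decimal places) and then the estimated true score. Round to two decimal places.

3.37

Spearman-Brown: ρ = 2r/(1 + r) = 2(0.457)/(1 + 0.457) = 0.9140/1.457 = 0.6273 → 0.63
T̂ = ρX + (1 − ρ)μ
  = 0.63 × 3.10 + 0.37 × 3.82
  = 1.9530 + 1.4134
  = 3.366
  ≈ 3.37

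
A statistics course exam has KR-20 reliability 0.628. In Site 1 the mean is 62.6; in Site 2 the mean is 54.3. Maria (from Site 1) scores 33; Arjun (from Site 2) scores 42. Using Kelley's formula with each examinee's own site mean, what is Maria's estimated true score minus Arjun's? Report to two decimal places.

-2.56

T̂_Maria = 0.628(33) + 0.372(62.6) = 44.0112
T̂_Arjun = 0.628(42) + 0.372(54.3) = 46.5756
Difference = 44.0112 − 46.5756 = -2.5644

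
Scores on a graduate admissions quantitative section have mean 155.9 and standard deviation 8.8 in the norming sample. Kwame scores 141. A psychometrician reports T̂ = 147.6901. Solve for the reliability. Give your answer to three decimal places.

0.551

T̂ = ρX + (1 − ρ)μ  ⇒  T̂ − μ = ρ(X − μ)
ρ = (T̂ − μ)/(X − μ) = (147.6901 − 155.9) / (141 − 155.9) = -8.2099 / -14.9 = 0.55100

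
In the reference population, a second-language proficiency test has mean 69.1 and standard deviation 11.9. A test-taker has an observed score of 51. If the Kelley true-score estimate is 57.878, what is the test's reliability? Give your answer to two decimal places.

0.62

T̂ = ρX + (1 − ρ)μ  ⇒  T̂ − μ = ρ(X − μ)
ρ = (T̂ − μ)/(X − μ) = (57.878 − 69.1) / (51 − 69.1) = -11.222 / -18.1 = 0.6200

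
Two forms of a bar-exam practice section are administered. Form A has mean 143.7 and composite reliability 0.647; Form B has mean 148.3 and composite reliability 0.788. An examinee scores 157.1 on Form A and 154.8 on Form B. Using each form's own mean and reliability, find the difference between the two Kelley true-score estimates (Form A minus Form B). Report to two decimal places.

-1.05

T̂_A = 0.647(157.1) + 0.353(143.7) = 152.3698
T̂_B = 0.788(154.8) + 0.212(148.3) = 153.4220
T̂_A − T̂_B = -1.0522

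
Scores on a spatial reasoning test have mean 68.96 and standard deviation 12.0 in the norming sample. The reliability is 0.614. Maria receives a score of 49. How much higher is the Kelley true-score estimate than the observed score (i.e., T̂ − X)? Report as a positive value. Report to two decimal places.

7.70

Regress the observed score toward the mean by the unreliability: T̂ = 0.614·49 + 0.386·68.96 = 30.086 + 26.61856 = 56.7046.
T̂ − X = 56.705 − 49 = 7.705 → 7.70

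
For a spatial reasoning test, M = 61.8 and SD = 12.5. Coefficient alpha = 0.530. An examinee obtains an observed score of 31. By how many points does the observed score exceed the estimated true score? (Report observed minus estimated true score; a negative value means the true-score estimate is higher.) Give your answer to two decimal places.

-14.48

Kelley's formula gives T̂ = 0.530·31 + 0.470·61.8 = 16.430 + 29.0460 = 45.4760.
X − T̂ = 31 − 45.476 = -14.476 → -14.48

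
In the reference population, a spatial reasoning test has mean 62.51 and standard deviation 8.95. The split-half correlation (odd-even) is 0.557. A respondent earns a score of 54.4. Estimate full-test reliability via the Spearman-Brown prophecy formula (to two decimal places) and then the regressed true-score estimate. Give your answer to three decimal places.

Spearman-Brown: ρ = 2r/(1 + r) = 2(0.557)/(1 + 0.557) = 1.1140/1.557 = 0.7155 → 0.72
T̂ = ρX + (1 − ρ)μ
  = 0.72 × 54.4 + 0.28 × 62.51
  = 39.168 + 17.5028
  = 56.6708
  ≈ 56.671

56.671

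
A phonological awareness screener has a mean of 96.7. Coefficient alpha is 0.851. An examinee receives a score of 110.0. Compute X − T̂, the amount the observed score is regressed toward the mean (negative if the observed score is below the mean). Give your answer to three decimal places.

T̂ = ρX + (1 − ρ)μ
  = 0.851 × 110.0 + 0.149 × 96.7
  = 93.6100 + 14.4083
  = 108.01830
  ≈ 108.0183
X − T̂ = 110.0 − 108.0183 = 1.9817 → 1.982

1.982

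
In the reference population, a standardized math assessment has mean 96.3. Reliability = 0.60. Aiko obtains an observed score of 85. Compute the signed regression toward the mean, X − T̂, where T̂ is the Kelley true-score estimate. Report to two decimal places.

T̂ = 0.60(85) + 0.40(96.3) = 51.00 + 38.520 = 89.5200 → 89.520
X − T̂ = 85 − 89.520 = -4.520 → -4.52

-4.52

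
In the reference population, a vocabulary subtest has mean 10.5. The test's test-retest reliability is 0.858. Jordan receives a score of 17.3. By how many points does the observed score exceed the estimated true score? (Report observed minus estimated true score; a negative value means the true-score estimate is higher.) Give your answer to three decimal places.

0.966

T̂ = ρX + (1 − ρ)μ
  = 0.858 × 17.3 + 0.142 × 10.5
  = 14.8434 + 1.4910
  = 16.33440
  ≈ 16.3344
X − T̂ = 17.3 − 16.3344 = 0.9656 → 0.966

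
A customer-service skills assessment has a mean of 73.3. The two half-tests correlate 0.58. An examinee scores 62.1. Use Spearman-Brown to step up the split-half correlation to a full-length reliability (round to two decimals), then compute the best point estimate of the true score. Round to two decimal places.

Spearman-Brown: ρ = 2r/(1 + r) = 2(0.58)/(1 + 0.58) = 1.160/1.58 = 0.7342 → 0.73
T̂ = ρX + (1 − ρ)μ
  = 0.73 × 62.1 + 0.27 × 73.3
  = 45.333 + 19.791
  = 65.124
  ≈ 65.12

65.12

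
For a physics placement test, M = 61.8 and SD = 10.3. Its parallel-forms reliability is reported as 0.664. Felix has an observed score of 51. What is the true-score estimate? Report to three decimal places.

54.629

T̂ = ρX + (1 − ρ)μ
  = 0.664 × 51 + 0.336 × 61.8
  = 33.864 + 20.7648
  = 54.6288
  ≈ 54.629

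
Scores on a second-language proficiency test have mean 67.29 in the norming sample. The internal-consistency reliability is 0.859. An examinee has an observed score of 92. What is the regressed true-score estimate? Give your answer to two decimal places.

88.52

T̂ = 0.859(92) + 0.141(67.29) = 79.028 + 9.48789 = 88.516 → 88.52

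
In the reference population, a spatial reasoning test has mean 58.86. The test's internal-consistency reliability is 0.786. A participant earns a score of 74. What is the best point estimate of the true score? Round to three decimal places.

70.760

Kelley's formula gives T̂ = 0.786·74 + 0.214·58.86 = 58.164 + 12.59604 = 70.7600.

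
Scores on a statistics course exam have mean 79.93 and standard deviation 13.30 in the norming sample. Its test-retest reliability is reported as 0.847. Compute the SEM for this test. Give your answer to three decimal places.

SEM = SD · √(1 − ρ) = 13.30 × √0.153 = 13.30 × 0.3912 = 5.2023

5.202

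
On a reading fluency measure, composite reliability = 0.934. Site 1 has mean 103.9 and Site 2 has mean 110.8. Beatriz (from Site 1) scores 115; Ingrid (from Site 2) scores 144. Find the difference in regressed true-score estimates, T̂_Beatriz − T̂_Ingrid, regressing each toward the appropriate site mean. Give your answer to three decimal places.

-27.541

T̂_Beatriz = 0.934(115) + 0.066(103.9) = 114.26740
T̂_Ingrid = 0.934(144) + 0.066(110.8) = 141.80880
Difference = 114.26740 − 141.80880 = -27.54140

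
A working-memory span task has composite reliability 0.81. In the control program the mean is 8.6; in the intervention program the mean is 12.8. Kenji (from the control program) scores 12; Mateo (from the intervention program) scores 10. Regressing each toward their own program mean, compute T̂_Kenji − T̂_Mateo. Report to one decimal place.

0.8

T̂_Kenji = 0.81(12) + 0.19(8.6) = 11.354
T̂_Mateo = 0.81(10) + 0.19(12.8) = 10.532
Difference = 11.354 − 10.532 = 0.822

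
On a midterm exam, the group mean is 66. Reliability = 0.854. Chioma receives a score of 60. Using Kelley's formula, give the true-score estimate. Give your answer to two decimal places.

60.88

T̂ = ρX + (1 − ρ)μ
  = 0.854 × 60 + 0.146 × 66
  = 51.240 + 9.636
  = 60.876
  ≈ 60.88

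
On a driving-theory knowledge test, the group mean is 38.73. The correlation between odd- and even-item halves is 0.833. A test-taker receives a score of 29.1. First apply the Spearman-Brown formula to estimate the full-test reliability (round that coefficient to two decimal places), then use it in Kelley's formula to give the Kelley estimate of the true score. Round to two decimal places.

Spearman-Brown: ρ = 2r/(1 + r) = 2(0.833)/(1 + 0.833) = 1.6660/1.833 = 0.9089 → 0.91
T̂ = ρX + (1 − ρ)μ
  = 0.91 × 29.1 + 0.09 × 38.73
  = 26.481 + 3.4857
  = 29.967
  ≈ 29.97

29.97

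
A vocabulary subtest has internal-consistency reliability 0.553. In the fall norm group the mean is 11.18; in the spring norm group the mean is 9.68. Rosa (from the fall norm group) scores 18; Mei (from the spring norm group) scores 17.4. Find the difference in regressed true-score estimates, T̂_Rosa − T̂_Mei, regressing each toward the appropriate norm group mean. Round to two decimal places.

1.00

T̂_Rosa = 0.553(18) + 0.447(11.18) = 14.9515
T̂_Mei = 0.553(17.4) + 0.447(9.68) = 13.9492
Difference = 14.9515 − 13.9492 = 1.0023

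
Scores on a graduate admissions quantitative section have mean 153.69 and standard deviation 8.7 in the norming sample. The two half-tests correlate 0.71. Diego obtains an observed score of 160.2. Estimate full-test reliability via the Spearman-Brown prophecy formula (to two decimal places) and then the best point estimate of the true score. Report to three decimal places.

159.093

Spearman-Brown: ρ = 2r/(1 + r) = 2(0.71)/(1 + 0.71) = 1.420/1.71 = 0.8304 → 0.83
T̂ = ρX + (1 − ρ)μ
  = 0.83 × 160.2 + 0.17 × 153.69
  = 132.966 + 26.1273
  = 159.0933
  ≈ 159.093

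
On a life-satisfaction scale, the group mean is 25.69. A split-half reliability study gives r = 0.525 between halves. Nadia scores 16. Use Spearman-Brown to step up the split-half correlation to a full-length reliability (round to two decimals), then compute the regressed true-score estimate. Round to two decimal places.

19.00

Spearman-Brown: ρ = 2r/(1 + r) = 2(0.525)/(1 + 0.525) = 1.0500/1.525 = 0.6885 → 0.69
Weight the observed score by reliability and the mean by (1 − reliability): T̂ = 0.69·16 + 0.31·25.69 = 11.04 + 7.9639 = 19.004.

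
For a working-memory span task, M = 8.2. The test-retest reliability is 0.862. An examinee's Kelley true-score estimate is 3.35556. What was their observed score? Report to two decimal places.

T̂ = ρX + (1 − ρ)μ  ⇒  X = (T̂ − (1 − ρ)μ) / ρ
X = (3.35556 − 0.138 × 8.2) / 0.862 = (3.35556 − 1.1316) / 0.862 = 2.22396 / 0.862 = 2.5800

2.58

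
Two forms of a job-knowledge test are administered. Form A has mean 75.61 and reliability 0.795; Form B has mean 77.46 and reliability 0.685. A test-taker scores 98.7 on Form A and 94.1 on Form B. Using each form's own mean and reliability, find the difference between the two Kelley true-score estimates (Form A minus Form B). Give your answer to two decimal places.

5.11

T̂_A = 0.795(98.7) + 0.205(75.61) = 93.9666
T̂_B = 0.685(94.1) + 0.315(77.46) = 88.8584
T̂_A − T̂_B = 5.1082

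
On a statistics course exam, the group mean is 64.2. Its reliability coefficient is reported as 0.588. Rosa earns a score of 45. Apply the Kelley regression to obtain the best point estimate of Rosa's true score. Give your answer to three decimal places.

T̂ = 0.588(45) + 0.412(64.2) = 26.460 + 26.4504 = 52.9104 → 52.910

52.910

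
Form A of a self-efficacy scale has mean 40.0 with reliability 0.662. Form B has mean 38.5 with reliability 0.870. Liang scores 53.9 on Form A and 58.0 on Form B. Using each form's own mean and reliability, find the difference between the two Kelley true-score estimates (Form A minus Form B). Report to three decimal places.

T̂_A = 0.662(53.9) + 0.338(40.0) = 49.20180
T̂_B = 0.870(58.0) + 0.130(38.5) = 55.46500
T̂_A − T̂_B = -6.26320

-6.263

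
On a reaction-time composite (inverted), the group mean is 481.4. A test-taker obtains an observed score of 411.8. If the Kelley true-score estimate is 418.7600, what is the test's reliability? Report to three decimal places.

T̂ = ρX + (1 − ρ)μ  ⇒  T̂ − μ = ρ(X − μ)
ρ = (T̂ − μ)/(X − μ) = (418.7600 − 481.4) / (411.8 − 481.4) = -62.6400 / -69.6 = 0.90000

0.900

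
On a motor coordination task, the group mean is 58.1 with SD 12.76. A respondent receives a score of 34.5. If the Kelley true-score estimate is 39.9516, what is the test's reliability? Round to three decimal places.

T̂ = ρX + (1 − ρ)μ  ⇒  T̂ − μ = ρ(X − μ)
ρ = (T̂ − μ)/(X − μ) = (39.9516 − 58.1) / (34.5 − 58.1) = -18.1484 / -23.6 = 0.76900

0.769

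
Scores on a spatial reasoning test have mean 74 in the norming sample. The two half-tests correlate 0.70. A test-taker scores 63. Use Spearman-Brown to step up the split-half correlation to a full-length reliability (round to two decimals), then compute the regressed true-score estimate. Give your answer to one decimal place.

Spearman-Brown: ρ = 2r/(1 + r) = 2(0.70)/(1 + 0.70) = 1.400/1.70 = 0.8235 → 0.82
T̂ = ρX + (1 − ρ)μ
  = 0.82 × 63 + 0.18 × 74
  = 51.66 + 13.32
  = 64.98
  ≈ 65.0

65.0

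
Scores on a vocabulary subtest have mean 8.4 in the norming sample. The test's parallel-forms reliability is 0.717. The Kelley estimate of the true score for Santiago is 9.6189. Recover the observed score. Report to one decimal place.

T̂ = ρX + (1 − ρ)μ  ⇒  X = (T̂ − (1 − ρ)μ) / ρ
X = (9.6189 − 0.283 × 8.4) / 0.717 = (9.6189 − 2.3772) / 0.717 = 7.2417 / 0.717 = 10.100

10.1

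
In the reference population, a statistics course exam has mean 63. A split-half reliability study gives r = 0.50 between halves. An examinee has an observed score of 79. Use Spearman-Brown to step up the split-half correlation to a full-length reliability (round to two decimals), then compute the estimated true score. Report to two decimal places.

Spearman-Brown: ρ = 2r/(1 + r) = 2(0.50)/(1 + 0.50) = 1.000/1.50 = 0.6667 → 0.67
Regress the observed score toward the mean by the unreliability: T̂ = 0.67·79 + 0.33·63 = 52.93 + 20.79 = 73.720.

73.72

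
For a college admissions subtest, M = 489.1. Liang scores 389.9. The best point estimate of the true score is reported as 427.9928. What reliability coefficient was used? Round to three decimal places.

0.616

T̂ = ρX + (1 − ρ)μ  ⇒  T̂ − μ = ρ(X − μ)
ρ = (T̂ − μ)/(X − μ) = (427.9928 − 489.1) / (389.9 − 489.1) = -61.1072 / -99.2 = 0.61600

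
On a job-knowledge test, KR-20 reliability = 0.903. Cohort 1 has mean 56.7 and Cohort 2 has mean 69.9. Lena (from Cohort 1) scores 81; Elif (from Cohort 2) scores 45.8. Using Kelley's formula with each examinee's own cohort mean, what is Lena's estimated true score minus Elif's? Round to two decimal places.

T̂_Lena = 0.903(81) + 0.097(56.7) = 78.6429
T̂_Elif = 0.903(45.8) + 0.097(69.9) = 48.1377
Difference = 78.6429 − 48.1377 = 30.5052

30.51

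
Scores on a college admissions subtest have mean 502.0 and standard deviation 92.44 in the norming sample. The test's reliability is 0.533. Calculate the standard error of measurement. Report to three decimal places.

63.171

SEM = SD · √(1 − ρ) = 92.44 × √0.467 = 92.44 × 0.6834 = 63.1711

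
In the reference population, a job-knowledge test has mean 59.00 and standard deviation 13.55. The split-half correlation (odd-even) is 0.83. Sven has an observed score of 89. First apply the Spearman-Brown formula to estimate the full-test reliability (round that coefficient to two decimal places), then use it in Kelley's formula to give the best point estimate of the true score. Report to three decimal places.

Spearman-Brown: ρ = 2r/(1 + r) = 2(0.83)/(1 + 0.83) = 1.660/1.83 = 0.9071 → 0.91
T̂ = 0.91(89) + 0.09(59.00) = 80.99 + 5.3100 = 86.3000 → 86.300

86.300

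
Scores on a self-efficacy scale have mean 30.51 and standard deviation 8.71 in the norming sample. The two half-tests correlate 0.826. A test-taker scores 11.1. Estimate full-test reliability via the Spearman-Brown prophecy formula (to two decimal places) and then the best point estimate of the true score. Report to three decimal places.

13.041

Spearman-Brown: ρ = 2r/(1 + r) = 2(0.826)/(1 + 0.826) = 1.6520/1.826 = 0.9047 → 0.90
Weight the observed score by reliability and the mean by (1 − reliability): T̂ = 0.90·11.1 + 0.10·30.51 = 9.990 + 3.0510 = 13.0410.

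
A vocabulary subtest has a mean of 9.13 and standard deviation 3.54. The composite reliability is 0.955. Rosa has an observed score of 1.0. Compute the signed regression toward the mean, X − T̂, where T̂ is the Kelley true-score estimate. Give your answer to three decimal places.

Kelley's formula gives T̂ = 0.955·1.0 + 0.045·9.13 = 0.9550 + 0.41085 = 1.36585.
X − T̂ = 1.0 − 1.3659 = -0.3659 → -0.366

-0.366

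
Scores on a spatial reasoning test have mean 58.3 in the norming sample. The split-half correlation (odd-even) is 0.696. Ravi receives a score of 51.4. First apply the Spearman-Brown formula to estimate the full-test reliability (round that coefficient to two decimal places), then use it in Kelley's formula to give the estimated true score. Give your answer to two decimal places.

52.64

Spearman-Brown: ρ = 2r/(1 + r) = 2(0.696)/(1 + 0.696) = 1.3920/1.696 = 0.8208 → 0.82
T̂ = ρX + (1 − ρ)μ
  = 0.82 × 51.4 + 0.18 × 58.3
  = 42.148 + 10.494
  = 52.642
  ≈ 52.64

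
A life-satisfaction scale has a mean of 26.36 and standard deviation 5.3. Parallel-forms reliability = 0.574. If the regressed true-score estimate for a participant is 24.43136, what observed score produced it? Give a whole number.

23

T̂ = ρX + (1 − ρ)μ  ⇒  X = (T̂ − (1 − ρ)μ) / ρ
X = (24.43136 − 0.426 × 26.36) / 0.574 = (24.43136 − 11.22936) / 0.574 = 13.20200 / 0.574 = 23.00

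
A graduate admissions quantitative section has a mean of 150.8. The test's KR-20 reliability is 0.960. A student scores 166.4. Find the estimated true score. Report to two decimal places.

Regress the observed score toward the mean by the unreliability: T̂ = 0.960·166.4 + 0.040·150.8 = 159.7440 + 6.0320 = 165.776.

165.78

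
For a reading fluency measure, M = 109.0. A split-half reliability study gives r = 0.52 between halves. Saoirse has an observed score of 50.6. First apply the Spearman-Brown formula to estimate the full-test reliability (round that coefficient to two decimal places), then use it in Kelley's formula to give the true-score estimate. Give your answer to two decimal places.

69.29

Spearman-Brown: ρ = 2r/(1 + r) = 2(0.52)/(1 + 0.52) = 1.040/1.52 = 0.6842 → 0.68
Regress the observed score toward the mean by the unreliability: T̂ = 0.68·50.6 + 0.32·109.0 = 34.408 + 34.880 = 69.288.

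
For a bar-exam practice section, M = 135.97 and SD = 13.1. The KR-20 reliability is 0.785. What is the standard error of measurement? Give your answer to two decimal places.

SEM = SD · √(1 − ρ) = 13.1 × √0.215 = 13.1 × 0.4637 = 6.074

6.07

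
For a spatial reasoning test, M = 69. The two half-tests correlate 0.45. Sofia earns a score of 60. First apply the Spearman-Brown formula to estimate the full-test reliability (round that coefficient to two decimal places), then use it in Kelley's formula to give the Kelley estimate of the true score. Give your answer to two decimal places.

Spearman-Brown: ρ = 2r/(1 + r) = 2(0.45)/(1 + 0.45) = 0.900/1.45 = 0.6207 → 0.62
Weight the observed score by reliability and the mean by (1 − reliability): T̂ = 0.62·60 + 0.38·69 = 37.20 + 26.22 = 63.420.

63.42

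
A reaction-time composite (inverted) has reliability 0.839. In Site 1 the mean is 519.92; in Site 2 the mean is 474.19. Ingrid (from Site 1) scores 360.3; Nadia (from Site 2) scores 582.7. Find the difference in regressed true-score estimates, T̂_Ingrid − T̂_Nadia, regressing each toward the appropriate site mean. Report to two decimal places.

-179.23

T̂_Ingrid = 0.839(360.3) + 0.161(519.92) = 385.9988
T̂_Nadia = 0.839(582.7) + 0.161(474.19) = 565.2299
Difference = 385.9988 − 565.2299 = -179.2311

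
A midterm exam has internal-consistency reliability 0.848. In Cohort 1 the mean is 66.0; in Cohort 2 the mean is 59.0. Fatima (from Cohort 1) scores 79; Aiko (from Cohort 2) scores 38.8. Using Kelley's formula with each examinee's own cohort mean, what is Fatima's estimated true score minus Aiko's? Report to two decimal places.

35.15

T̂_Fatima = 0.848(79) + 0.152(66.0) = 77.0240
T̂_Aiko = 0.848(38.8) + 0.152(59.0) = 41.8704
Difference = 77.0240 − 41.8704 = 35.1536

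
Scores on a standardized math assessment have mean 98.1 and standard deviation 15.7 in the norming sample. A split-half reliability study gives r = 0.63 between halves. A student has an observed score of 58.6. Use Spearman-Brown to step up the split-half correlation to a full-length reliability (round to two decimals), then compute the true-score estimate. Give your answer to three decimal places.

Spearman-Brown: ρ = 2r/(1 + r) = 2(0.63)/(1 + 0.63) = 1.260/1.63 = 0.7730 → 0.77
T̂ = 0.77(58.6) + 0.23(98.1) = 45.122 + 22.563 = 67.6850 → 67.685

67.685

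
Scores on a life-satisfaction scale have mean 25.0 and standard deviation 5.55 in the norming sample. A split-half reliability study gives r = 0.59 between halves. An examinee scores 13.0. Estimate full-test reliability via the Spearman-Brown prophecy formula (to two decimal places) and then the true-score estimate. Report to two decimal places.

16.12

Spearman-Brown: ρ = 2r/(1 + r) = 2(0.59)/(1 + 0.59) = 1.180/1.59 = 0.7421 → 0.74
T̂ = ρX + (1 − ρ)μ
  = 0.74 × 13.0 + 0.26 × 25.0
  = 9.620 + 6.500
  = 16.120
  ≈ 16.12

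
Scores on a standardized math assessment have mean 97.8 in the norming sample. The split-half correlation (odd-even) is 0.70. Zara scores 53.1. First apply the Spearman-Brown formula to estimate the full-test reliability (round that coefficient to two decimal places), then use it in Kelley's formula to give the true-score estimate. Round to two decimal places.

61.15

Spearman-Brown: ρ = 2r/(1 + r) = 2(0.70)/(1 + 0.70) = 1.400/1.70 = 0.8235 → 0.82
T̂ = 0.82(53.1) + 0.18(97.8) = 43.542 + 17.604 = 61.146 → 61.15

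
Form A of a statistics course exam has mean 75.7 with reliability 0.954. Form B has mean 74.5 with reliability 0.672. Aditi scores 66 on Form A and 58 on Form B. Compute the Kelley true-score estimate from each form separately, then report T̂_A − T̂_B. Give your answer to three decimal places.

3.034

T̂_A = 0.954(66) + 0.046(75.7) = 66.44620
T̂_B = 0.672(58) + 0.328(74.5) = 63.41200
T̂_A − T̂_B = 3.03420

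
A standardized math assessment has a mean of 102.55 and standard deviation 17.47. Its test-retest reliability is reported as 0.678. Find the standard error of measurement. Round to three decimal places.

SEM = SD · √(1 − ρ) = 17.47 × √0.322 = 17.47 × 0.5675 = 9.9134

9.913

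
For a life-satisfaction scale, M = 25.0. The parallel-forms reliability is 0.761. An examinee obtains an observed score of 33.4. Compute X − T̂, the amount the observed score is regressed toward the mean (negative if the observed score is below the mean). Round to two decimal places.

T̂ = 0.761(33.4) + 0.239(25.0) = 25.4174 + 5.9750 = 31.3924 → 31.392
X − T̂ = 33.4 − 31.392 = 2.008 → 2.01

2.01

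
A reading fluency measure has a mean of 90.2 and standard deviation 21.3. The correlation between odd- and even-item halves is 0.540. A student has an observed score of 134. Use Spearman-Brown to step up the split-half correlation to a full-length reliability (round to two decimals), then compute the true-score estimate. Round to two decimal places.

Spearman-Brown: ρ = 2r/(1 + r) = 2(0.540)/(1 + 0.540) = 1.0800/1.540 = 0.7013 → 0.70
T̂ = 0.70(134) + 0.30(90.2) = 93.80 + 27.060 = 120.860 → 120.86

120.86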